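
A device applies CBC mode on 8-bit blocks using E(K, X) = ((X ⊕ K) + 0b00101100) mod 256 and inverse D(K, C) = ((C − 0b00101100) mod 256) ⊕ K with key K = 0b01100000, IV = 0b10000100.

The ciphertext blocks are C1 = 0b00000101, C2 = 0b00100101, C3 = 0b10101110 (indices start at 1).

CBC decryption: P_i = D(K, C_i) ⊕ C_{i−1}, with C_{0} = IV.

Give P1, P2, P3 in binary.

P1 = 0b00111101, P2 = 0b10011100, P3 = 0b11000111

P1: D(K, 0b00000101) = 0b10111001; 0b10111001 ⊕ 0b10000100 = 0b00111101.
P2: D(K, 0b00100101) = 0b10011001; 0b10011001 ⊕ 0b00000101 = 0b10011100.
P3: D(K, 0b10101110) = 0b11100010; 0b11100010 ⊕ 0b00100101 = 0b11000111.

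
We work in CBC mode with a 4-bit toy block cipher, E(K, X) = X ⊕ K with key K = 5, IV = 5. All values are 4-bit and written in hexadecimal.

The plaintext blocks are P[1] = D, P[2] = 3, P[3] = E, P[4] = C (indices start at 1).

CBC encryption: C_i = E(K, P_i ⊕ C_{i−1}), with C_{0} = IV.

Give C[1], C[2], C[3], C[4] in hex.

C[1]: P[1] ⊕ 5 = 8; E(K, 8) = D.
C[2]: P[2] ⊕ D = E; E(K, E) = B.
C[3]: P[3] ⊕ B = 5; E(K, 5) = 0.
C[4]: P[4] ⊕ 0 = C; E(K, C) = 9.

C[1] = D, C[2] = B, C[3] = 0, C[4] = 9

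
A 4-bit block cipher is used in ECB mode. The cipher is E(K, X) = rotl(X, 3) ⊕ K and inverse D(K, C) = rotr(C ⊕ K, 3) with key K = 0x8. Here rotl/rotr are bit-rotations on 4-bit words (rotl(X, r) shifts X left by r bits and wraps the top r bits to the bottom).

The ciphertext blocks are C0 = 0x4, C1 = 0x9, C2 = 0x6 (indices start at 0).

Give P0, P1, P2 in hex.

ECB decryption: P_i = D(K, C_i).
P0: D(K, 0x4) = 0x9.
P1: D(K, 0x9) = 0x2.
P2: D(K, 0x6) = 0xD.

P0 = 0x9, P1 = 0x2, P2 = 0xD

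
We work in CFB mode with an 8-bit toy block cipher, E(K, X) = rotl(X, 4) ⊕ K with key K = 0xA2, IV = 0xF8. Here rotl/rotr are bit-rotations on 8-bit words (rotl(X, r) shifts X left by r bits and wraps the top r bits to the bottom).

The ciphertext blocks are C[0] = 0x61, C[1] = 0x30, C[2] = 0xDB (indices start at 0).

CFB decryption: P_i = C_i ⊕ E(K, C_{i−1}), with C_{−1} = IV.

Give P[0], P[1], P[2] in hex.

P[0]: E(K, 0xF8) = 0x2D; 0x61 ⊕ 0x2D = 0x4C.
P[1]: E(K, 0x61) = 0xB4; 0x30 ⊕ 0xB4 = 0x84.
P[2]: E(K, 0x30) = 0xA1; 0xDB ⊕ 0xA1 = 0x7A.

P[0] = 0x4C, P[1] = 0x84, P[2] = 0x7A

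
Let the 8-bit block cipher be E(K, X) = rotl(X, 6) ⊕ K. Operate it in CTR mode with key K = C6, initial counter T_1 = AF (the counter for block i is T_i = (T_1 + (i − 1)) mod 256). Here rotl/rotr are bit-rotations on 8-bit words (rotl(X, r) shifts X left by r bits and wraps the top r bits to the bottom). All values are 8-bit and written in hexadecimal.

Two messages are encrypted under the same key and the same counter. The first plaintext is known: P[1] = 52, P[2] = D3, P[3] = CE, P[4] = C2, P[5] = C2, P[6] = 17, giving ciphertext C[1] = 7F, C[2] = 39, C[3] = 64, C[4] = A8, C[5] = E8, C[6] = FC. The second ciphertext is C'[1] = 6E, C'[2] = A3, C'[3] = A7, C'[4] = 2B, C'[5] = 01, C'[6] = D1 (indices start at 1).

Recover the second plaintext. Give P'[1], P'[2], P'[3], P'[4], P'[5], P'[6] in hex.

In CTR with a reused counter, both messages share the same keystream S_i, so C_i ⊕ C'_i = P_i ⊕ P'_i and thus P'_i = P_i ⊕ C_i ⊕ C'_i.
P'[1]: 52 ⊕ 7F ⊕ 6E = 43.
P'[2]: D3 ⊕ 39 ⊕ A3 = 49.
P'[3]: CE ⊕ 64 ⊕ A7 = 0D.
P'[4]: C2 ⊕ A8 ⊕ 2B = 41.
P'[5]: C2 ⊕ E8 ⊕ 01 = 2B.
P'[6]: 17 ⊕ FC ⊕ D1 = 3A.

P'[1] = 43, P'[2] = 49, P'[3] = 0D, P'[4] = 41, P'[5] = 2B, P'[6] = 3A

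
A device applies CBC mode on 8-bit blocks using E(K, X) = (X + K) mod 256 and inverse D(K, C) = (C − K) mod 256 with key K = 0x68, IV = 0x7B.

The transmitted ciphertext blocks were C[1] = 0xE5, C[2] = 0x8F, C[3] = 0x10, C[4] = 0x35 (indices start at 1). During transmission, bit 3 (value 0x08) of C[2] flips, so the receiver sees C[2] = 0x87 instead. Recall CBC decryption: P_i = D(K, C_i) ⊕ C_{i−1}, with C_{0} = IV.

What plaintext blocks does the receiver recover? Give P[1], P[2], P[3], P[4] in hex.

Only C[2] changed, to 0x87. In CBC, a change in C_i garbles P_i and flips the same bit in P_{i+1}. Decrypting the received ciphertext:
P[1]: D(K, 0xE5) = 0x7D; 0x7D ⊕ 0x7B = 0x06.
P[2]: D(K, 0x87) = 0x1F; 0x1F ⊕ 0xE5 = 0xFA.
P[3]: D(K, 0x10) = 0xA8; 0xA8 ⊕ 0x87 = 0x2F.
P[4]: D(K, 0x35) = 0xCD; 0xCD ⊕ 0x10 = 0xDD.
Blocks that differ from the original plaintext: P[2], P[3].

P[1] = 0x06, P[2] = 0xFA, P[3] = 0x2F, P[4] = 0xDD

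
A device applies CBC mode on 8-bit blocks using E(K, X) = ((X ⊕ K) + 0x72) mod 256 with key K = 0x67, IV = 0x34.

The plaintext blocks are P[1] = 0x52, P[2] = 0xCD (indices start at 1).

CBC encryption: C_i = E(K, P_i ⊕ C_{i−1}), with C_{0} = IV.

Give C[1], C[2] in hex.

C[1]: P[1] ⊕ 0x34 = 0x66; E(K, 0x66) = 0x73.
C[2]: P[2] ⊕ 0x73 = 0xBE; E(K, 0xBE) = 0x4B.

C[1] = 0x73, C[2] = 0x4B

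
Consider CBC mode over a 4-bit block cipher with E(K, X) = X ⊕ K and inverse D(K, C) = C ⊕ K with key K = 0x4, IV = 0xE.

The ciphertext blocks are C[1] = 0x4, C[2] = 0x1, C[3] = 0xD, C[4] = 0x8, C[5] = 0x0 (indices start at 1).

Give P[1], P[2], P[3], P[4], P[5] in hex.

CBC decryption: P_i = D(K, C_i) ⊕ C_{i−1}, with C_{0} = IV.
P[1]: D(K, 0x4) = 0x0; 0x0 ⊕ 0xE = 0xE.
P[2]: D(K, 0x1) = 0x5; 0x5 ⊕ 0x4 = 0x1.
P[3]: D(K, 0xD) = 0x9; 0x9 ⊕ 0x1 = 0x8.
P[4]: D(K, 0x8) = 0xC; 0xC ⊕ 0xD = 0x1.
P[5]: D(K, 0x0) = 0x4; 0x4 ⊕ 0x8 = 0xC.

P[1] = 0xE, P[2] = 0x1, P[3] = 0x8, P[4] = 0x1, P[5] = 0xC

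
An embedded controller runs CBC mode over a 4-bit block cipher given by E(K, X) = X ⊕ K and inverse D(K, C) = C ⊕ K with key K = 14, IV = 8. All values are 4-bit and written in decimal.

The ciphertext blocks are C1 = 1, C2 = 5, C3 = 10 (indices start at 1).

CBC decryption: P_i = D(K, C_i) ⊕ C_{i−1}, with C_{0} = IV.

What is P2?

P2 = 10

P2: D(K, 5) = 11; 11 ⊕ 1 = 10.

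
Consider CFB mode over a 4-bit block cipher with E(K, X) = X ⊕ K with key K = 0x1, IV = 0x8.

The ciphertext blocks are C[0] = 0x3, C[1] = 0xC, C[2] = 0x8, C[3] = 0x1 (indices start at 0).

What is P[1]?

CFB decryption: P_i = C_i ⊕ E(K, C_{i−1}), with C_{−1} = IV.
P[1]: E(K, 0x3) = 0x2; 0xC ⊕ 0x2 = 0xE.

P[1] = 0xE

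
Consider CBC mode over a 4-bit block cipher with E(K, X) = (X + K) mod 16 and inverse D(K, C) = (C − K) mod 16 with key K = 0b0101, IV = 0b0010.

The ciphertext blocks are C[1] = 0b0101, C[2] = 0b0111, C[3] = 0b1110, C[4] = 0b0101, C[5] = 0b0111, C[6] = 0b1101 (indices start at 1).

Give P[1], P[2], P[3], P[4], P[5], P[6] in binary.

P[1] = 0b0010, P[2] = 0b0111, P[3] = 0b1110, P[4] = 0b1110, P[5] = 0b0111, P[6] = 0b1111

CBC decryption: P_i = D(K, C_i) ⊕ C_{i−1}, with C_{0} = IV.
P[1]: D(K, 0b0101) = 0b0000; 0b0000 ⊕ 0b0010 = 0b0010.
P[2]: D(K, 0b0111) = 0b0010; 0b0010 ⊕ 0b0101 = 0b0111.
P[3]: D(K, 0b1110) = 0b1001; 0b1001 ⊕ 0b0111 = 0b1110.
P[4]: D(K, 0b0101) = 0b0000; 0b0000 ⊕ 0b1110 = 0b1110.
P[5]: D(K, 0b0111) = 0b0010; 0b0010 ⊕ 0b0101 = 0b0111.
P[6]: D(K, 0b1101) = 0b1000; 0b1000 ⊕ 0b0111 = 0b1111.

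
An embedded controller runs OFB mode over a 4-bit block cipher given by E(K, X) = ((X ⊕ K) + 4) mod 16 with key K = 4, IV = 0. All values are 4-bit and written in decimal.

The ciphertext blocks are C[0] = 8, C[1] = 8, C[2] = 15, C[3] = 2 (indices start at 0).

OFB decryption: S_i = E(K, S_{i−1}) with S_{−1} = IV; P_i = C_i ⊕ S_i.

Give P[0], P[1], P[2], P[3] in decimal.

P[0]: S = E(K, 0) = 8; 8 ⊕ 8 = 0.
P[1]: S = E(K, 8) = 0; 8 ⊕ 0 = 8.
P[2]: S = E(K, 0) = 8; 15 ⊕ 8 = 7.
P[3]: S = E(K, 8) = 0; 2 ⊕ 0 = 2.

P[0] = 0, P[1] = 8, P[2] = 7, P[3] = 2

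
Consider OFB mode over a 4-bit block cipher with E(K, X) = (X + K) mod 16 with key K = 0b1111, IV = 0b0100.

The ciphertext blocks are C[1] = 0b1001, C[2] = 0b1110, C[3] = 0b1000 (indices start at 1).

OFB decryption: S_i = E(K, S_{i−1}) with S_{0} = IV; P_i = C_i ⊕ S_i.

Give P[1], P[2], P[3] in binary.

P[1] = 0b1010, P[2] = 0b1100, P[3] = 0b1001

P[1]: S = E(K, 0b0100) = 0b0011; 0b1001 ⊕ 0b0011 = 0b1010.
P[2]: S = E(K, 0b0011) = 0b0010; 0b1110 ⊕ 0b0010 = 0b1100.
P[3]: S = E(K, 0b0010) = 0b0001; 0b1000 ⊕ 0b0001 = 0b1001.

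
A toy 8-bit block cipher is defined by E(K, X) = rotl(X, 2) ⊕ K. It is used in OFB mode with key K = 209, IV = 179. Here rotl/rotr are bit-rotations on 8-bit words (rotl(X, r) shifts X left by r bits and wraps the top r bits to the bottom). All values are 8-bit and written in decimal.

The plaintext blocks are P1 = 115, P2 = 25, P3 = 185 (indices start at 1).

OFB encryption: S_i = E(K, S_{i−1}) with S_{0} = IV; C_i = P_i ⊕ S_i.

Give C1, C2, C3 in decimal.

C1 = 108, C2 = 180, C3 = 222

C1: S = E(K, 179) = 31; 115 ⊕ 31 = 108.
C2: S = E(K, 31) = 173; 25 ⊕ 173 = 180.
C3: S = E(K, 173) = 103; 185 ⊕ 103 = 222.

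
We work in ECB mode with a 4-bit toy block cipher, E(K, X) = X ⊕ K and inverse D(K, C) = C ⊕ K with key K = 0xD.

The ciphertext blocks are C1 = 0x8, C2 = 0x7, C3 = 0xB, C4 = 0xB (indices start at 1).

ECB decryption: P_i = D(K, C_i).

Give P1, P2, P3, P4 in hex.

P1: D(K, 0x8) = 0x5.
P2: D(K, 0x7) = 0xA.
P3: D(K, 0xB) = 0x6.
P4: D(K, 0xB) = 0x6.

P1 = 0x5, P2 = 0xA, P3 = 0x6, P4 = 0x6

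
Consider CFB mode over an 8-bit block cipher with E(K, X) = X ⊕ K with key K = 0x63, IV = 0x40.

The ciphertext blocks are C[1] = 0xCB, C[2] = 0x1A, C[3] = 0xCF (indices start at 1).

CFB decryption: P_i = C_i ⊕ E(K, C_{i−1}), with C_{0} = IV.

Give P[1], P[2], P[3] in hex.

P[1]: E(K, 0x40) = 0x23; 0xCB ⊕ 0x23 = 0xE8.
P[2]: E(K, 0xCB) = 0xA8; 0x1A ⊕ 0xA8 = 0xB2.
P[3]: E(K, 0x1A) = 0x79; 0xCF ⊕ 0x79 = 0xB6.

P[1] = 0xE8, P[2] = 0xB2, P[3] = 0xB6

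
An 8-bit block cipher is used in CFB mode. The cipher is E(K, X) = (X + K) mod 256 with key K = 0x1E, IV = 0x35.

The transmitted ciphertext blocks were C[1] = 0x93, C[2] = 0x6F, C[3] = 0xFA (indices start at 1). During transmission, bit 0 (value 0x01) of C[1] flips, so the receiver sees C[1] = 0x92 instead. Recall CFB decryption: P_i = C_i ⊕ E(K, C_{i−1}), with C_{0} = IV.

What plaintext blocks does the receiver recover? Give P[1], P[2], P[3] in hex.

P[1] = 0xC1, P[2] = 0xDF, P[3] = 0x77

Only C[1] changed, to 0x92. In CFB, a change in C_i flips the same bit in P_i and garbles P_{i+1}. Decrypting the received ciphertext:
P[1]: E(K, 0x35) = 0x53; 0x92 ⊕ 0x53 = 0xC1.
P[2]: E(K, 0x92) = 0xB0; 0x6F ⊕ 0xB0 = 0xDF.
P[3]: E(K, 0x6F) = 0x8D; 0xFA ⊕ 0x8D = 0x77.
Blocks that differ from the original plaintext: P[1], P[2].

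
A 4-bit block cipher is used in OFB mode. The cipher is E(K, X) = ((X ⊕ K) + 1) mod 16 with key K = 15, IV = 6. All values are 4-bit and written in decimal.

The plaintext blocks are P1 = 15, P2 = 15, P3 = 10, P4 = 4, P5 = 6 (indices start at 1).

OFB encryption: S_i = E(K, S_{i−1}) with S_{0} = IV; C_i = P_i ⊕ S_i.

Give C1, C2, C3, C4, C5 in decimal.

C1: S = E(K, 6) = 10; 15 ⊕ 10 = 5.
C2: S = E(K, 10) = 6; 15 ⊕ 6 = 9.
C3: S = E(K, 6) = 10; 10 ⊕ 10 = 0.
C4: S = E(K, 10) = 6; 4 ⊕ 6 = 2.
C5: S = E(K, 6) = 10; 6 ⊕ 10 = 12.

C1 = 5, C2 = 9, C3 = 0, C4 = 2, C5 = 12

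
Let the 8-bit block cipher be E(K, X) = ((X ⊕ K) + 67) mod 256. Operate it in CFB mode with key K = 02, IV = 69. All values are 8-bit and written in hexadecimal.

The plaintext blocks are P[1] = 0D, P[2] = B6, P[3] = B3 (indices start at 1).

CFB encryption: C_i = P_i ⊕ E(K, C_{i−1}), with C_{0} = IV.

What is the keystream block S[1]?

D2

C[1]: E(K, 69) = D2; 0D ⊕ D2 = DF.
So S[1] = D2.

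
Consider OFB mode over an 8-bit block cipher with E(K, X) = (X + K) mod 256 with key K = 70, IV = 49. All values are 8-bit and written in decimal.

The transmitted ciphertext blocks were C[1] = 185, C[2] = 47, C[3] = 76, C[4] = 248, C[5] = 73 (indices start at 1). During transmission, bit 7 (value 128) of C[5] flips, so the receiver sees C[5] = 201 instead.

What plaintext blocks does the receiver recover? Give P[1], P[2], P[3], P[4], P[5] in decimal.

P[1] = 206, P[2] = 146, P[3] = 79, P[4] = 177, P[5] = 70

OFB decryption: S_i = E(K, S_{i−1}) with S_{0} = IV; P_i = C_i ⊕ S_i.
Only C[5] changed, to 201. In OFB, a change in C_i flips the same bit in P_i only; the keystream is unaffected. Decrypting the received ciphertext:
P[1]: S = E(K, 49) = 119; 185 ⊕ 119 = 206.
P[2]: S = E(K, 119) = 189; 47 ⊕ 189 = 146.
P[3]: S = E(K, 189) = 3; 76 ⊕ 3 = 79.
P[4]: S = E(K, 3) = 73; 248 ⊕ 73 = 177.
P[5]: S = E(K, 73) = 143; 201 ⊕ 143 = 70.
Blocks that differ from the original plaintext: P[5].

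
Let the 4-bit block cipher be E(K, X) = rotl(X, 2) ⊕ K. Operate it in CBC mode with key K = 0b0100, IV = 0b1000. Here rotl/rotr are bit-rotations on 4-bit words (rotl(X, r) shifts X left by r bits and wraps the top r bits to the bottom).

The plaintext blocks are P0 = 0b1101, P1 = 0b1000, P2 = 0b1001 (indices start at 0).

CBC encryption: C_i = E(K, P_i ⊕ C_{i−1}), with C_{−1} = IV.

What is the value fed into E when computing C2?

C0: P0 ⊕ 0b1000 = 0b0101; E(K, 0b0101) = 0b0001.
C1: P1 ⊕ 0b0001 = 0b1001; E(K, 0b1001) = 0b0010.
C2: P2 ⊕ 0b0010 = 0b1011; E(K, 0b1011) = 0b1010.
So the input to E for block 2 is 0b1011.

0b1011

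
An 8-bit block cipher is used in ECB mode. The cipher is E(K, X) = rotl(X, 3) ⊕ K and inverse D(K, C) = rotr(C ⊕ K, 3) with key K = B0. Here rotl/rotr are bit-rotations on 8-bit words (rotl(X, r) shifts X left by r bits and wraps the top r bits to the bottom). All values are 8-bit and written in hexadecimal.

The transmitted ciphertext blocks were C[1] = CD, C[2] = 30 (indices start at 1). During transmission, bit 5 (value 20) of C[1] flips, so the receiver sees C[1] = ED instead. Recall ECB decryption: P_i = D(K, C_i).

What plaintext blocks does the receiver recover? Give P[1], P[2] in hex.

P[1] = AB, P[2] = 10

Only C[1] changed, to ED. In ECB, a change in C_i affects only P_i. Decrypting the received ciphertext:
P[1]: D(K, ED) = AB.
P[2]: D(K, 30) = 10.
Blocks that differ from the original plaintext: P[1].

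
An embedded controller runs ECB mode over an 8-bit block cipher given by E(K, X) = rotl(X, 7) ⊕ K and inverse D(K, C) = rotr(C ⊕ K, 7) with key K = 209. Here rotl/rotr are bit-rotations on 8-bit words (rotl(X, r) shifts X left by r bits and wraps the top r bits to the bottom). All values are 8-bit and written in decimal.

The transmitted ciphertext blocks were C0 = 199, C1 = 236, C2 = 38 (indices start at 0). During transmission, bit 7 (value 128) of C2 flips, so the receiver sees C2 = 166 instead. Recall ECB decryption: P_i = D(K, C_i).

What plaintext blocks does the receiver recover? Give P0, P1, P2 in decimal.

Only C2 changed, to 166. In ECB, a change in C_i affects only P_i. Decrypting the received ciphertext:
P0: D(K, 199) = 44.
P1: D(K, 236) = 122.
P2: D(K, 166) = 238.
Blocks that differ from the original plaintext: P2.

P0 = 44, P1 = 122, P2 = 238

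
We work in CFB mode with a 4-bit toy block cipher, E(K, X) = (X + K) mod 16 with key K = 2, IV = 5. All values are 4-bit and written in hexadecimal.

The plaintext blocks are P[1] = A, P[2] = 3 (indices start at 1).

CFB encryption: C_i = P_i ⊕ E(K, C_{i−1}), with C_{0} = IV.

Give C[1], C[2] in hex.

C[1] = D, C[2] = C

C[1]: E(K, 5) = 7; A ⊕ 7 = D.
C[2]: E(K, D) = F; 3 ⊕ F = C.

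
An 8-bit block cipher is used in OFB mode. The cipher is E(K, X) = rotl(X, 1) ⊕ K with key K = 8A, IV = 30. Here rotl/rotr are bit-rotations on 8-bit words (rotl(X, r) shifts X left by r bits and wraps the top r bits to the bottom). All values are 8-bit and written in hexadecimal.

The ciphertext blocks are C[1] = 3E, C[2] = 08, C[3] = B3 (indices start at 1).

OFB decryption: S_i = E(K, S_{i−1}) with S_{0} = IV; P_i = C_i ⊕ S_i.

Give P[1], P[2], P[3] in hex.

P[1] = D4, P[2] = 57, P[3] = 87

P[1]: S = E(K, 30) = EA; 3E ⊕ EA = D4.
P[2]: S = E(K, EA) = 5F; 08 ⊕ 5F = 57.
P[3]: S = E(K, 5F) = 34; B3 ⊕ 34 = 87.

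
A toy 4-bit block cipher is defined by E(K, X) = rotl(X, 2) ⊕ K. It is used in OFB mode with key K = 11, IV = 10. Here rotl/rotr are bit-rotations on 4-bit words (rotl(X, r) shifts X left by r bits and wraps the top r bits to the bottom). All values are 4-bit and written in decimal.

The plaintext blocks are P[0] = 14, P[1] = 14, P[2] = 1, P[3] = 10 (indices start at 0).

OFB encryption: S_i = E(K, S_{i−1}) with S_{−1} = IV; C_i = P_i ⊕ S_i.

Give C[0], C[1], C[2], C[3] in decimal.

C[0]: S = E(K, 10) = 1; 14 ⊕ 1 = 15.
C[1]: S = E(K, 1) = 15; 14 ⊕ 15 = 1.
C[2]: S = E(K, 15) = 4; 1 ⊕ 4 = 5.
C[3]: S = E(K, 4) = 10; 10 ⊕ 10 = 0.

C[0] = 15, C[1] = 1, C[2] = 5, C[3] = 0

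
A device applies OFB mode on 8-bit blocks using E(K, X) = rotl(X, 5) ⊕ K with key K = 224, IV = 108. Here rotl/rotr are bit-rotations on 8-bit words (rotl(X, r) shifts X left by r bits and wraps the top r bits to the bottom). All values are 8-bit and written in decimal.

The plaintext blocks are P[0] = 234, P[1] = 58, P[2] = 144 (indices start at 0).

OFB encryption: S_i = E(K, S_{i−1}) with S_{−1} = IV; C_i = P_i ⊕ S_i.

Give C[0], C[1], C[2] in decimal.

C[0]: S = E(K, 108) = 109; 234 ⊕ 109 = 135.
C[1]: S = E(K, 109) = 77; 58 ⊕ 77 = 119.
C[2]: S = E(K, 77) = 73; 144 ⊕ 73 = 217.

C[0] = 135, C[1] = 119, C[2] = 217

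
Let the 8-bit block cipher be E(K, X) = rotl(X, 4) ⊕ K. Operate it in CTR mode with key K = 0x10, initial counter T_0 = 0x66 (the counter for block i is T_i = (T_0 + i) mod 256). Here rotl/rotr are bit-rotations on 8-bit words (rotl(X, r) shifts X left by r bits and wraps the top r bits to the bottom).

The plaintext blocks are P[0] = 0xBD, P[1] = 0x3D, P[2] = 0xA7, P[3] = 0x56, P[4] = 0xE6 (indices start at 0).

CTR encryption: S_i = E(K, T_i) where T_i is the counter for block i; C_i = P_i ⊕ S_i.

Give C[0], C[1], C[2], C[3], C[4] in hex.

C[0]: T = 0x66, S = E(K, T) = 0x76; 0xBD ⊕ 0x76 = 0xCB.
C[1]: T = 0x67, S = E(K, T) = 0x66; 0x3D ⊕ 0x66 = 0x5B.
C[2]: T = 0x68, S = E(K, T) = 0x96; 0xA7 ⊕ 0x96 = 0x31.
C[3]: T = 0x69, S = E(K, T) = 0x86; 0x56 ⊕ 0x86 = 0xD0.
C[4]: T = 0x6A, S = E(K, T) = 0xB6; 0xE6 ⊕ 0xB6 = 0x50.

C[0] = 0xCB, C[1] = 0x5B, C[2] = 0x31, C[3] = 0xD0, C[4] = 0x50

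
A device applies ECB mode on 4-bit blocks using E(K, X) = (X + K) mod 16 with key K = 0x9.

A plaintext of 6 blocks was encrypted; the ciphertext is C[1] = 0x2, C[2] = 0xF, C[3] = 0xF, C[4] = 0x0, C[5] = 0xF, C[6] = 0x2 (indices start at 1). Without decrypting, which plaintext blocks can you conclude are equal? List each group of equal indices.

ECB encrypts each block independently with the same key, so equal ciphertext blocks imply equal plaintext blocks.
C[1] = C[6] = 0x2, so P[1] = P[6].
C[2] = C[3] = C[5] = 0xF, so P[2] = P[3] = P[5].

P[1] = P[6]; P[2] = P[3] = P[5]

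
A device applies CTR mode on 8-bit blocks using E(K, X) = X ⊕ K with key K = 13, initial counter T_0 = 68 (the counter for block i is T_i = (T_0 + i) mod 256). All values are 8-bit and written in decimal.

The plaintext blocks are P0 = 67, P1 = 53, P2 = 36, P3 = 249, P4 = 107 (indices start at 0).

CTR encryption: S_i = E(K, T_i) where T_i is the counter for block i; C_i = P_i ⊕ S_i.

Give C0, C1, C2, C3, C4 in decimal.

C0: T = 68, S = E(K, T) = 73; 67 ⊕ 73 = 10.
C1: T = 69, S = E(K, T) = 72; 53 ⊕ 72 = 125.
C2: T = 70, S = E(K, T) = 75; 36 ⊕ 75 = 111.
C3: T = 71, S = E(K, T) = 74; 249 ⊕ 74 = 179.
C4: T = 72, S = E(K, T) = 69; 107 ⊕ 69 = 46.

C0 = 10, C1 = 125, C2 = 111, C3 = 179, C4 = 46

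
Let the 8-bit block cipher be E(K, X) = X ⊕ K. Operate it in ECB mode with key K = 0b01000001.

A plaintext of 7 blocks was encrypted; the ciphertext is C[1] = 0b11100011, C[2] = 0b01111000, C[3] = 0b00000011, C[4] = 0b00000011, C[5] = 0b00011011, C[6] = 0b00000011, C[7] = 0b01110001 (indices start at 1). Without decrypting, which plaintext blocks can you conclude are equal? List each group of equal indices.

P[3] = P[4] = P[6]

ECB encrypts each block independently with the same key, so equal ciphertext blocks imply equal plaintext blocks.
C[3] = C[4] = C[6] = 0b00000011, so P[3] = P[4] = P[6].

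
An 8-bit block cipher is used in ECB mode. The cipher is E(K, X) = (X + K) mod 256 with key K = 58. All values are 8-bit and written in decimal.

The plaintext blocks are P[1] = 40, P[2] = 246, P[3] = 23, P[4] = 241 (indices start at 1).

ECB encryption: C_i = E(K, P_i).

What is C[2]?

C[2] = 48

C[2]: E(K, 246) = 48.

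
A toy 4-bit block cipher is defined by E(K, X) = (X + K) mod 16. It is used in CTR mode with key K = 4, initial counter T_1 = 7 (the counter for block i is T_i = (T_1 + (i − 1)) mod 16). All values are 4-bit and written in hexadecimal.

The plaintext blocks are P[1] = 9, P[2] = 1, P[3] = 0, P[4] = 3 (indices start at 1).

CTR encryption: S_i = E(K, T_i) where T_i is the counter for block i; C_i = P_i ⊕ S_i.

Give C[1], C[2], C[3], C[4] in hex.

C[1]: T = 7, S = E(K, T) = B; 9 ⊕ B = 2.
C[2]: T = 8, S = E(K, T) = C; 1 ⊕ C = D.
C[3]: T = 9, S = E(K, T) = D; 0 ⊕ D = D.
C[4]: T = A, S = E(K, T) = E; 3 ⊕ E = D.

C[1] = 2, C[2] = D, C[3] = D, C[4] = D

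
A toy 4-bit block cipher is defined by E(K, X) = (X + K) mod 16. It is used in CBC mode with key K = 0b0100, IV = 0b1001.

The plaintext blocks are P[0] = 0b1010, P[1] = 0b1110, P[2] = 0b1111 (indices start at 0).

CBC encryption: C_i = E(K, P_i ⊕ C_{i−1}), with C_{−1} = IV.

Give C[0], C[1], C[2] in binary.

C[0] = 0b0111, C[1] = 0b1101, C[2] = 0b0110

C[0]: P[0] ⊕ 0b1001 = 0b0011; E(K, 0b0011) = 0b0111.
C[1]: P[1] ⊕ 0b0111 = 0b1001; E(K, 0b1001) = 0b1101.
C[2]: P[2] ⊕ 0b1101 = 0b0010; E(K, 0b0010) = 0b0110.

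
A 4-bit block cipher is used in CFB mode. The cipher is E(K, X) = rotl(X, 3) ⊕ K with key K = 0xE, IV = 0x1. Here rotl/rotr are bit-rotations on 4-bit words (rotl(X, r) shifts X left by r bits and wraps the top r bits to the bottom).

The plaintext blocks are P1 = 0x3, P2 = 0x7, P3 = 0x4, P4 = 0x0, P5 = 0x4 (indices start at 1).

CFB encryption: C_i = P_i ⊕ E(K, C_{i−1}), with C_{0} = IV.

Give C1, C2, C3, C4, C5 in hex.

C1: E(K, 0x1) = 0x6; 0x3 ⊕ 0x6 = 0x5.
C2: E(K, 0x5) = 0x4; 0x7 ⊕ 0x4 = 0x3.
C3: E(K, 0x3) = 0x7; 0x4 ⊕ 0x7 = 0x3.
C4: E(K, 0x3) = 0x7; 0x0 ⊕ 0x7 = 0x7.
C5: E(K, 0x7) = 0x5; 0x4 ⊕ 0x5 = 0x1.

C1 = 0x5, C2 = 0x3, C3 = 0x3, C4 = 0x7, C5 = 0x1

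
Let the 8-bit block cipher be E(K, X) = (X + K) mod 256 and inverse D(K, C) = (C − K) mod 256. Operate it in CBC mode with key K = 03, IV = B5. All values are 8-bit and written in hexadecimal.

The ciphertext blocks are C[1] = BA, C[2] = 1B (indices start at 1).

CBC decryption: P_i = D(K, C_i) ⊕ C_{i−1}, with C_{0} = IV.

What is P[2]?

P[2]: D(K, 1B) = 18; 18 ⊕ BA = A2.

P[2] = A2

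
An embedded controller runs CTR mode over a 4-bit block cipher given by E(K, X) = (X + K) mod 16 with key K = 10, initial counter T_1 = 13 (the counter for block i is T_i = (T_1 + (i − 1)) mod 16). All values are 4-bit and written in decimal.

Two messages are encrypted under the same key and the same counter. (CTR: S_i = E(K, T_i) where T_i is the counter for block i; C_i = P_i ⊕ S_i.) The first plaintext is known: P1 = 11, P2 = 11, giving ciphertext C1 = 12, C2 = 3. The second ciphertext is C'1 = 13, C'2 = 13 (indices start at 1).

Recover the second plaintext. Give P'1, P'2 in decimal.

P'1 = 10, P'2 = 5

In CTR with a reused counter, both messages share the same keystream S_i, so C_i ⊕ C'_i = P_i ⊕ P'_i and thus P'_i = P_i ⊕ C_i ⊕ C'_i.
P'1: 11 ⊕ 12 ⊕ 13 = 10.
P'2: 11 ⊕ 3 ⊕ 13 = 5.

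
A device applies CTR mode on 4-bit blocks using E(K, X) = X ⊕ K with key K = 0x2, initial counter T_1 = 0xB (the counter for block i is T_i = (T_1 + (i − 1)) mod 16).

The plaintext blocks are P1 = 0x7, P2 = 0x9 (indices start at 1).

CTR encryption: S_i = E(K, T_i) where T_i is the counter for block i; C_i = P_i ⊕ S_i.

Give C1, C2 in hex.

C1 = 0xE, C2 = 0x7

C1: T = 0xB, S = E(K, T) = 0x9; 0x7 ⊕ 0x9 = 0xE.
C2: T = 0xC, S = E(K, T) = 0xE; 0x9 ⊕ 0xE = 0x7.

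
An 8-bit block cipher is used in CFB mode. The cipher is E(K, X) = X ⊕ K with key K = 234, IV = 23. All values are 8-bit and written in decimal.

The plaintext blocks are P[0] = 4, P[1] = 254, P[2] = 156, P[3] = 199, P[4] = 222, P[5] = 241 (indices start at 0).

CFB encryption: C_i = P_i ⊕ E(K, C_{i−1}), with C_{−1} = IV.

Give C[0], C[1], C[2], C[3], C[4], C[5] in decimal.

C[0] = 249, C[1] = 237, C[2] = 155, C[3] = 182, C[4] = 130, C[5] = 153

C[0]: E(K, 23) = 253; 4 ⊕ 253 = 249.
C[1]: E(K, 249) = 19; 254 ⊕ 19 = 237.
C[2]: E(K, 237) = 7; 156 ⊕ 7 = 155.
C[3]: E(K, 155) = 113; 199 ⊕ 113 = 182.
C[4]: E(K, 182) = 92; 222 ⊕ 92 = 130.
C[5]: E(K, 130) = 104; 241 ⊕ 104 = 153.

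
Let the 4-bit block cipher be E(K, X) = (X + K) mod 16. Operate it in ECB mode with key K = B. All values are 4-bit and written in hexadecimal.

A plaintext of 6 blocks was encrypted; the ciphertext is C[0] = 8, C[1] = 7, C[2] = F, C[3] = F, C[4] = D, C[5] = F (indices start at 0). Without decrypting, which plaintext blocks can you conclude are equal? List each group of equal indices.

P[2] = P[3] = P[5]

ECB encrypts each block independently with the same key, so equal ciphertext blocks imply equal plaintext blocks.
C[2] = C[3] = C[5] = F, so P[2] = P[3] = P[5].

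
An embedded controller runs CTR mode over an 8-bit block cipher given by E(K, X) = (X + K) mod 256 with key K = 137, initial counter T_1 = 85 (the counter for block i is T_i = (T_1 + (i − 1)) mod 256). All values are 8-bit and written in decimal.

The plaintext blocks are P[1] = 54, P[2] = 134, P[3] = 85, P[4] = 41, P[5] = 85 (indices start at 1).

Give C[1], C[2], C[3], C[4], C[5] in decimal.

C[1] = 232, C[2] = 89, C[3] = 181, C[4] = 200, C[5] = 183

CTR encryption: S_i = E(K, T_i) where T_i is the counter for block i; C_i = P_i ⊕ S_i.
C[1]: T = 85, S = E(K, T) = 222; 54 ⊕ 222 = 232.
C[2]: T = 86, S = E(K, T) = 223; 134 ⊕ 223 = 89.
C[3]: T = 87, S = E(K, T) = 224; 85 ⊕ 224 = 181.
C[4]: T = 88, S = E(K, T) = 225; 41 ⊕ 225 = 200.
C[5]: T = 89, S = E(K, T) = 226; 85 ⊕ 226 = 183.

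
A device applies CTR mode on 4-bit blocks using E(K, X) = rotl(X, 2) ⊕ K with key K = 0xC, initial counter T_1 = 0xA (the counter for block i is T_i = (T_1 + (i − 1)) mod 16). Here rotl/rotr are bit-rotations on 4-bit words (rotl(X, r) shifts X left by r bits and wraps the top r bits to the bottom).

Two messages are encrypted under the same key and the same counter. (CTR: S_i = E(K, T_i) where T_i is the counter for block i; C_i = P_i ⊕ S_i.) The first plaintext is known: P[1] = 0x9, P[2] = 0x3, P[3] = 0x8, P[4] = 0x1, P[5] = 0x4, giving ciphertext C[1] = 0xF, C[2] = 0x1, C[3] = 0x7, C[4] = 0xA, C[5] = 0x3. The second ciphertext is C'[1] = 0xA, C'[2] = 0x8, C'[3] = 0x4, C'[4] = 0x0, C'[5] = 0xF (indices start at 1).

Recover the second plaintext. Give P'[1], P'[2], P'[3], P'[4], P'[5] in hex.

P'[1] = 0xC, P'[2] = 0xA, P'[3] = 0xB, P'[4] = 0xB, P'[5] = 0x8

In CTR with a reused counter, both messages share the same keystream S_i, so C_i ⊕ C'_i = P_i ⊕ P'_i and thus P'_i = P_i ⊕ C_i ⊕ C'_i.
P'[1]: 0x9 ⊕ 0xF ⊕ 0xA = 0xC.
P'[2]: 0x3 ⊕ 0x1 ⊕ 0x8 = 0xA.
P'[3]: 0x8 ⊕ 0x7 ⊕ 0x4 = 0xB.
P'[4]: 0x1 ⊕ 0xA ⊕ 0x0 = 0xB.
P'[5]: 0x4 ⊕ 0x3 ⊕ 0xF = 0x8.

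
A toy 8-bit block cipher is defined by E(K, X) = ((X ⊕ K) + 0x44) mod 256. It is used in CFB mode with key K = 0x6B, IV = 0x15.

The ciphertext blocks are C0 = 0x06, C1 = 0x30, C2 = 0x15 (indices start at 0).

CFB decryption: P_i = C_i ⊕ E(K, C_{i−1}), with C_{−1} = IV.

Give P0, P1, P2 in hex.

P0: E(K, 0x15) = 0xC2; 0x06 ⊕ 0xC2 = 0xC4.
P1: E(K, 0x06) = 0xB1; 0x30 ⊕ 0xB1 = 0x81.
P2: E(K, 0x30) = 0x9F; 0x15 ⊕ 0x9F = 0x8A.

P0 = 0xC4, P1 = 0x81, P2 = 0x8A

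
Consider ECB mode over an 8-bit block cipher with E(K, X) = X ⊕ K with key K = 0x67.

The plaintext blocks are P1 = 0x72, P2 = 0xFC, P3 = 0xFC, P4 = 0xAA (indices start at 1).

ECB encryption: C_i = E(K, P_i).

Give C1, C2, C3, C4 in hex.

C1 = 0x15, C2 = 0x9B, C3 = 0x9B, C4 = 0xCD

C1: E(K, 0x72) = 0x15.
C2: E(K, 0xFC) = 0x9B.
C3: E(K, 0xFC) = 0x9B.
C4: E(K, 0xAA) = 0xCD.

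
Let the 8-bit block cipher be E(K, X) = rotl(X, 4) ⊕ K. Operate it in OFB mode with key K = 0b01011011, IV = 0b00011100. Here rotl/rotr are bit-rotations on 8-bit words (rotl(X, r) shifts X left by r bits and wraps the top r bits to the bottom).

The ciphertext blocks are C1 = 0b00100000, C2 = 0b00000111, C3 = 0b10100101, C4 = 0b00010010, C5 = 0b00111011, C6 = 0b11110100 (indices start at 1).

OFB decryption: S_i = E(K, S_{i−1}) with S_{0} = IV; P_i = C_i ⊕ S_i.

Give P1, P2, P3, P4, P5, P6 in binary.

P1: S = E(K, 0b00011100) = 0b10011010; 0b00100000 ⊕ 0b10011010 = 0b10111010.
P2: S = E(K, 0b10011010) = 0b11110010; 0b00000111 ⊕ 0b11110010 = 0b11110101.
P3: S = E(K, 0b11110010) = 0b01110100; 0b10100101 ⊕ 0b01110100 = 0b11010001.
P4: S = E(K, 0b01110100) = 0b00011100; 0b00010010 ⊕ 0b00011100 = 0b00001110.
P5: S = E(K, 0b00011100) = 0b10011010; 0b00111011 ⊕ 0b10011010 = 0b10100001.
P6: S = E(K, 0b10011010) = 0b11110010; 0b11110100 ⊕ 0b11110010 = 0b00000110.

P1 = 0b10111010, P2 = 0b11110101, P3 = 0b11010001, P4 = 0b00001110, P5 = 0b10100001, P6 = 0b00000110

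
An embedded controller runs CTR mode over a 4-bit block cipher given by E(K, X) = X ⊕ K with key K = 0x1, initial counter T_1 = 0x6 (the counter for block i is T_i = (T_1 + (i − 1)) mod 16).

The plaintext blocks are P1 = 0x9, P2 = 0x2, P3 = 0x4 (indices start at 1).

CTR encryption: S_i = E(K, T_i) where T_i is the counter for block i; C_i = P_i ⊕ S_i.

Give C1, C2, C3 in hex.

C1 = 0xE, C2 = 0x4, C3 = 0xD

C1: T = 0x6, S = E(K, T) = 0x7; 0x9 ⊕ 0x7 = 0xE.
C2: T = 0x7, S = E(K, T) = 0x6; 0x2 ⊕ 0x6 = 0x4.
C3: T = 0x8, S = E(K, T) = 0x9; 0x4 ⊕ 0x9 = 0xD.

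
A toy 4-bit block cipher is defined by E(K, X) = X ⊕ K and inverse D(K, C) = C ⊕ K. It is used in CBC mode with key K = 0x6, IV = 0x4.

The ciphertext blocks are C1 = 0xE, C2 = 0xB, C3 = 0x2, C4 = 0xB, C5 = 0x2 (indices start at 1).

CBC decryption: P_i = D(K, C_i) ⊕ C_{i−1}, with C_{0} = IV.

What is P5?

P5: D(K, 0x2) = 0x4; 0x4 ⊕ 0xB = 0xF.

P5 = 0xF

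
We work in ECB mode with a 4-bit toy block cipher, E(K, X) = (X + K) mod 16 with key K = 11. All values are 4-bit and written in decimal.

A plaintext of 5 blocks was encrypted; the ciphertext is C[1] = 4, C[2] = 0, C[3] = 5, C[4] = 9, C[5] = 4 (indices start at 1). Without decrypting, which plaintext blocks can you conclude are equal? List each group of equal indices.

ECB encrypts each block independently with the same key, so equal ciphertext blocks imply equal plaintext blocks.
C[1] = C[5] = 4, so P[1] = P[5].

P[1] = P[5]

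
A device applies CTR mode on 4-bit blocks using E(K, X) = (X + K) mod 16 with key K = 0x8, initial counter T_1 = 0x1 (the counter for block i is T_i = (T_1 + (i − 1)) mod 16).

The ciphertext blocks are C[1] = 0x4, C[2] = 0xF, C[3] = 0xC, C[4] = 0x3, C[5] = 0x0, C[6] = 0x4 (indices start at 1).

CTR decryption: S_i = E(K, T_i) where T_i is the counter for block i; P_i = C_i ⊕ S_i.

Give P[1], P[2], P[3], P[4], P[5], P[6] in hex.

P[1] = 0xD, P[2] = 0x5, P[3] = 0x7, P[4] = 0xF, P[5] = 0xD, P[6] = 0xA

P[1]: T = 0x1, S = E(K, T) = 0x9; 0x4 ⊕ 0x9 = 0xD.
P[2]: T = 0x2, S = E(K, T) = 0xA; 0xF ⊕ 0xA = 0x5.
P[3]: T = 0x3, S = E(K, T) = 0xB; 0xC ⊕ 0xB = 0x7.
P[4]: T = 0x4, S = E(K, T) = 0xC; 0x3 ⊕ 0xC = 0xF.
P[5]: T = 0x5, S = E(K, T) = 0xD; 0x0 ⊕ 0xD = 0xD.
P[6]: T = 0x6, S = E(K, T) = 0xE; 0x4 ⊕ 0xE = 0xA.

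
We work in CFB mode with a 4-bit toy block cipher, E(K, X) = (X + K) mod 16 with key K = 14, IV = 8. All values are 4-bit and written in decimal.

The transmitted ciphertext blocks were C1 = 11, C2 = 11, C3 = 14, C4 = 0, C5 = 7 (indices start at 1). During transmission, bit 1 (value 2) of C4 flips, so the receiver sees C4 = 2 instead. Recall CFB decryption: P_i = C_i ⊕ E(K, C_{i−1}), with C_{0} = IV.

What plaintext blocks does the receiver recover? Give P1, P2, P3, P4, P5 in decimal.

Only C4 changed, to 2. In CFB, a change in C_i flips the same bit in P_i and garbles P_{i+1}. Decrypting the received ciphertext:
P1: E(K, 8) = 6; 11 ⊕ 6 = 13.
P2: E(K, 11) = 9; 11 ⊕ 9 = 2.
P3: E(K, 11) = 9; 14 ⊕ 9 = 7.
P4: E(K, 14) = 12; 2 ⊕ 12 = 14.
P5: E(K, 2) = 0; 7 ⊕ 0 = 7.
Blocks that differ from the original plaintext: P4, P5.

P1 = 13, P2 = 2, P3 = 7, P4 = 14, P5 = 7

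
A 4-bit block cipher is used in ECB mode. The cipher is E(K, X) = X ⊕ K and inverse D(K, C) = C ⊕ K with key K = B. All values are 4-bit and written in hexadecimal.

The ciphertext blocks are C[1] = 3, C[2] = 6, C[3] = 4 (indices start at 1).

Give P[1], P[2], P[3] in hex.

P[1] = 8, P[2] = D, P[3] = F

ECB decryption: P_i = D(K, C_i).
P[1]: D(K, 3) = 8.
P[2]: D(K, 6) = D.
P[3]: D(K, 4) = F.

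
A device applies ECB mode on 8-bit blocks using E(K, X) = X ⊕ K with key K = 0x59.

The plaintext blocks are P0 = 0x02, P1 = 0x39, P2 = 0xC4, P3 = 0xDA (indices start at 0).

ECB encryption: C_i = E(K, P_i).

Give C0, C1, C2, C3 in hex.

C0: E(K, 0x02) = 0x5B.
C1: E(K, 0x39) = 0x60.
C2: E(K, 0xC4) = 0x9D.
C3: E(K, 0xDA) = 0x83.

C0 = 0x5B, C1 = 0x60, C2 = 0x9D, C3 = 0x83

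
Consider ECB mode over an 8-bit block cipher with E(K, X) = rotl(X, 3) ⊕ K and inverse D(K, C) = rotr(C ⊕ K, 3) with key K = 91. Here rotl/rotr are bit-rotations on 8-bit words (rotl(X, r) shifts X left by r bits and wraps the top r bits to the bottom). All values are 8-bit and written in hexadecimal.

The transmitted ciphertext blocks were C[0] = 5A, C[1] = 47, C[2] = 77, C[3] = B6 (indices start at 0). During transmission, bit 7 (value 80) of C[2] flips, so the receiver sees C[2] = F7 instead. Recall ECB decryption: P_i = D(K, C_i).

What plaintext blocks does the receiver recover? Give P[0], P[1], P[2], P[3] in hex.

P[0] = 79, P[1] = DA, P[2] = CC, P[3] = E4

Only C[2] changed, to F7. In ECB, a change in C_i affects only P_i. Decrypting the received ciphertext:
P[0]: D(K, 5A) = 79.
P[1]: D(K, 47) = DA.
P[2]: D(K, F7) = CC.
P[3]: D(K, B6) = E4.
Blocks that differ from the original plaintext: P[2].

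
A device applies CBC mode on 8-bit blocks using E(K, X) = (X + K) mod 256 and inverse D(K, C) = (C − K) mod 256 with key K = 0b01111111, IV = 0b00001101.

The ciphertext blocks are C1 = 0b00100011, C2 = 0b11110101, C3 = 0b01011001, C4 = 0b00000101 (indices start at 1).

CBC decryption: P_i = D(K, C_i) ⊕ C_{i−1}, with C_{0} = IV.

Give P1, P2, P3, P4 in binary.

P1: D(K, 0b00100011) = 0b10100100; 0b10100100 ⊕ 0b00001101 = 0b10101001.
P2: D(K, 0b11110101) = 0b01110110; 0b01110110 ⊕ 0b00100011 = 0b01010101.
P3: D(K, 0b01011001) = 0b11011010; 0b11011010 ⊕ 0b11110101 = 0b00101111.
P4: D(K, 0b00000101) = 0b10000110; 0b10000110 ⊕ 0b01011001 = 0b11011111.

P1 = 0b10101001, P2 = 0b01010101, P3 = 0b00101111, P4 = 0b11011111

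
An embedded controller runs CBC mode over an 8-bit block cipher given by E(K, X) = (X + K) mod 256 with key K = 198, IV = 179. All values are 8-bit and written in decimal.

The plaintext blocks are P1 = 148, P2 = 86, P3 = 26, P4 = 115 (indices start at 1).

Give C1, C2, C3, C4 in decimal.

CBC encryption: C_i = E(K, P_i ⊕ C_{i−1}), with C_{0} = IV.
C1: P1 ⊕ 179 = 39; E(K, 39) = 237.
C2: P2 ⊕ 237 = 187; E(K, 187) = 129.
C3: P3 ⊕ 129 = 155; E(K, 155) = 97.
C4: P4 ⊕ 97 = 18; E(K, 18) = 216.

C1 = 237, C2 = 129, C3 = 97, C4 = 216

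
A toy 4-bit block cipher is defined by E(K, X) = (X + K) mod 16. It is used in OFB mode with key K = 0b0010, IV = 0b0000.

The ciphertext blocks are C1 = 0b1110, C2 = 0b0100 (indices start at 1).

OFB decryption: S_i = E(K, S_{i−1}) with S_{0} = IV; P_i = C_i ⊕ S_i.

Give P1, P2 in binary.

P1 = 0b1100, P2 = 0b0000

P1: S = E(K, 0b0000) = 0b0010; 0b1110 ⊕ 0b0010 = 0b1100.
P2: S = E(K, 0b0010) = 0b0100; 0b0100 ⊕ 0b0100 = 0b0000.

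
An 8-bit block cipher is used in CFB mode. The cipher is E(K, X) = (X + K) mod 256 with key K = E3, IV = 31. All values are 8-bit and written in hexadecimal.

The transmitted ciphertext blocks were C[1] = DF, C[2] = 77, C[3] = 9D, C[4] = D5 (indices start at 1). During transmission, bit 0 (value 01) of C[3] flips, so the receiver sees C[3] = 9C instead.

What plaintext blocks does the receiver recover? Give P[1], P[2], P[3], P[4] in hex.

P[1] = CB, P[2] = B5, P[3] = C6, P[4] = AA

CFB decryption: P_i = C_i ⊕ E(K, C_{i−1}), with C_{0} = IV.
Only C[3] changed, to 9C. In CFB, a change in C_i flips the same bit in P_i and garbles P_{i+1}. Decrypting the received ciphertext:
P[1]: E(K, 31) = 14; DF ⊕ 14 = CB.
P[2]: E(K, DF) = C2; 77 ⊕ C2 = B5.
P[3]: E(K, 77) = 5A; 9C ⊕ 5A = C6.
P[4]: E(K, 9C) = 7F; D5 ⊕ 7F = AA.
Blocks that differ from the original plaintext: P[3], P[4].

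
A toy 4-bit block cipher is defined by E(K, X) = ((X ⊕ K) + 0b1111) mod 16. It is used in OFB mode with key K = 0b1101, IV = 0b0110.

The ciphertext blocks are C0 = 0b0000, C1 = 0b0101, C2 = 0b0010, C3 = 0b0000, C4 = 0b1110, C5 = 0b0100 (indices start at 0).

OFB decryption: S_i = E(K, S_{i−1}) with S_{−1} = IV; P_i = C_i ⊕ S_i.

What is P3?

P3 = 0b0110

P0: S = E(K, 0b0110) = 0b1010; 0b0000 ⊕ 0b1010 = 0b1010.
P1: S = E(K, 0b1010) = 0b0110; 0b0101 ⊕ 0b0110 = 0b0011.
P2: S = E(K, 0b0110) = 0b1010; 0b0010 ⊕ 0b1010 = 0b1000.
P3: S = E(K, 0b1010) = 0b0110; 0b0000 ⊕ 0b0110 = 0b0110.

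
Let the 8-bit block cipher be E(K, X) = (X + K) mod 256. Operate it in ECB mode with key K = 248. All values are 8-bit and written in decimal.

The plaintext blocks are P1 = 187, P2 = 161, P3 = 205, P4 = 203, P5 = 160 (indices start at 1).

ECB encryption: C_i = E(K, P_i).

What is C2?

C2 = 153

C2: E(K, 161) = 153.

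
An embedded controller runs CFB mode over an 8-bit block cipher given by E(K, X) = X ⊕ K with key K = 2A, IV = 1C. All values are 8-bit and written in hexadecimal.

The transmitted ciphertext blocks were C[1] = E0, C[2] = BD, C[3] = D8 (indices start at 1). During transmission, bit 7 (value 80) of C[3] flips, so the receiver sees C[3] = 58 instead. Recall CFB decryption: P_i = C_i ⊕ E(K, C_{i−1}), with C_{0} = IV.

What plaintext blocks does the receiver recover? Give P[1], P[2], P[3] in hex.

P[1] = D6, P[2] = 77, P[3] = CF

Only C[3] changed, to 58. In CFB, a change in C_i flips the same bit in P_i and garbles P_{i+1}. Decrypting the received ciphertext:
P[1]: E(K, 1C) = 36; E0 ⊕ 36 = D6.
P[2]: E(K, E0) = CA; BD ⊕ CA = 77.
P[3]: E(K, BD) = 97; 58 ⊕ 97 = CF.
Blocks that differ from the original plaintext: P[3].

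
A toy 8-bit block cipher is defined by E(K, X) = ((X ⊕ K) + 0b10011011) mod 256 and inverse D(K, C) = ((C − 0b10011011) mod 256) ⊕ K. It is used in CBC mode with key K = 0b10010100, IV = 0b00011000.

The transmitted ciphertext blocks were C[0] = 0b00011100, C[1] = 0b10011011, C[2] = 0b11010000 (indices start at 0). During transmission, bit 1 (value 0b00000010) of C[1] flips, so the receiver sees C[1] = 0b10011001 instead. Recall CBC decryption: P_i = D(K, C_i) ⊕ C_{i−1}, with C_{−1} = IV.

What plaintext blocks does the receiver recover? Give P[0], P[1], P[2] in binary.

P[0] = 0b00001101, P[1] = 0b01110110, P[2] = 0b00111000

Only C[1] changed, to 0b10011001. In CBC, a change in C_i garbles P_i and flips the same bit in P_{i+1}. Decrypting the received ciphertext:
P[0]: D(K, 0b00011100) = 0b00010101; 0b00010101 ⊕ 0b00011000 = 0b00001101.
P[1]: D(K, 0b10011001) = 0b01101010; 0b01101010 ⊕ 0b00011100 = 0b01110110.
P[2]: D(K, 0b11010000) = 0b10100001; 0b10100001 ⊕ 0b10011001 = 0b00111000.
Blocks that differ from the original plaintext: P[1], P[2].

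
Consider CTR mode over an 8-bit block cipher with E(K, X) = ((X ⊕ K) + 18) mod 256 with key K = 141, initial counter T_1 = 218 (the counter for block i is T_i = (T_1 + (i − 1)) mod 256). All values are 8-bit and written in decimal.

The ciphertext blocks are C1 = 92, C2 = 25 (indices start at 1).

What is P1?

P1 = 53

CTR decryption: S_i = E(K, T_i) where T_i is the counter for block i; P_i = C_i ⊕ S_i.
P1: T = 218, S = E(K, T) = 105; 92 ⊕ 105 = 53.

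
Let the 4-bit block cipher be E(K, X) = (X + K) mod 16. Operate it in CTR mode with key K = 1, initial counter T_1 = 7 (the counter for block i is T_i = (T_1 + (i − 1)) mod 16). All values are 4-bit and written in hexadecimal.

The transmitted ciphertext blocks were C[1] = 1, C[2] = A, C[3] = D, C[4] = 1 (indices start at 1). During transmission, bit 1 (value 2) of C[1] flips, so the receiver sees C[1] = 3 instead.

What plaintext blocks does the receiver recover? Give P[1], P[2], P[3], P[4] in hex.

CTR decryption: S_i = E(K, T_i) where T_i is the counter for block i; P_i = C_i ⊕ S_i.
Only C[1] changed, to 3. In CTR, a change in C_i flips the same bit in P_i only; the keystream is unaffected. Decrypting the received ciphertext:
P[1]: T = 7, S = E(K, T) = 8; 3 ⊕ 8 = B.
P[2]: T = 8, S = E(K, T) = 9; A ⊕ 9 = 3.
P[3]: T = 9, S = E(K, T) = A; D ⊕ A = 7.
P[4]: T = A, S = E(K, T) = B; 1 ⊕ B = A.
Blocks that differ from the original plaintext: P[1].

P[1] = B, P[2] = 3, P[3] = 7, P[4] = A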